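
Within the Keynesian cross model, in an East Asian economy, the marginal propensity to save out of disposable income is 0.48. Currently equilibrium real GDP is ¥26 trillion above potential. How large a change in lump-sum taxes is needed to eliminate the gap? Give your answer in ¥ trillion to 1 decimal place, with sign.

MPC = 1 − MPS = 1 − 0.48 = 0.52.
Spending multiplier = 1/(1 − MPC) = 1/(1 − 0.52) = 1/0.48 ≈ 2.083.
Tax multiplier = −c·k = −0.52/0.48 ≈ −1.083. Need ΔY = −¥26 trillion, so ΔT = ΔY/(−c·k) = −(−¥26 trillion) × 0.48 / 0.52 = +¥24 trillion.
The government should raise lump-sum taxes by ¥24 trillion.

+¥24.0 trillion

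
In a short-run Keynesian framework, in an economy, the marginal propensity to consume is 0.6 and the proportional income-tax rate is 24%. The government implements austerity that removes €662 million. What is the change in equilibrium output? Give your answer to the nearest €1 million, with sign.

−€1,217 million

Government-spending multiplier = 1/(1 − c(1−t)) = 1/(1 − 0.6×0.76) = 1/0.544 ≈ 1.838.
ΔY = k × ΔG = (−€662 million) / 0.544 ≈ −€1,217 million.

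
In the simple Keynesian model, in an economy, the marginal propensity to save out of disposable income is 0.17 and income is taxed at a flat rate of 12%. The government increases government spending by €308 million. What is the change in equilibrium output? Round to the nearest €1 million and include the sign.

MPC = 1 − MPS = 1 − 0.17 = 0.83.
Spending multiplier = 1/(1 − c(1−t)) = 1/(1 − 0.83×0.88) = 1/0.2696 ≈ 3.709.
ΔY = k × ΔG = (+€308 million) / 0.2696 ≈ +€1,142 million.

+€1,142 million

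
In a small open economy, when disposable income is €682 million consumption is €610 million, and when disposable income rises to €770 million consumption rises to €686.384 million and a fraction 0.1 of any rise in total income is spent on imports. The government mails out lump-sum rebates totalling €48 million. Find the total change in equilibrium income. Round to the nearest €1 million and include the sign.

+€180 million

MPC = ΔC/ΔYd = (686.384 − 610)/(770 − 682) = 76.384/88 = 0.868.
A lump-sum tax change of −€48 million shifts disposable income by +€48 million; first-round consumption changes by −c × ΔT = −0.868 × (−€48 million) = +€41.664 million.
Expenditure multiplier = 1/(1 − c + m) = 1/(1 − 0.868 + 0.1) = 1/0.232 ≈ 4.31.
The tax multiplier is −c × k ≈ −3.741, so ΔY = k × (−c·ΔT) = (+€41.664 million) / 0.232 ≈ +€180 million.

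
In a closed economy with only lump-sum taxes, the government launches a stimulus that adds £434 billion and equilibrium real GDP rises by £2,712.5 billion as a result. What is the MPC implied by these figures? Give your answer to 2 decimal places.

0.84

Implied spending multiplier k = ΔY/ΔG = 2,712.5/434 = 6.25.
Since k = 1/(1 − MPC), MPC = 1 − 1/k = 1 − ΔG/ΔY = 1 − 434/2,712.5 = 0.84.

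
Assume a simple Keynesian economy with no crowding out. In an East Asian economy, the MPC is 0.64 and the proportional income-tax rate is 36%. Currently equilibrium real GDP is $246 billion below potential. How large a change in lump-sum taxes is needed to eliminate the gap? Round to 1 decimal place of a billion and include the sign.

−$226.9 billion

Spending multiplier = 1/(1 − c(1−t)) = 1/(1 − 0.64×0.64) = 1/0.5904 ≈ 1.694.
Tax multiplier = −c·k = −0.64/0.5904 ≈ −1.084. Need ΔY = +$246 billion, so ΔT = ΔY/(−c·k) = −(+$246 billion) × 0.5904 / 0.64 ≈ −$226.9 billion.
The government should cut lump-sum taxes by $226.9 billion.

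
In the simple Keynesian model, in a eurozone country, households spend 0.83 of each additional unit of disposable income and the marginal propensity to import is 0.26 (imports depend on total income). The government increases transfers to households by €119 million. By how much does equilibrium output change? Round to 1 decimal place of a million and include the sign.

The transfer change shifts disposable income by +€119 million, so first-round consumption changes by c·ΔTR = 0.83 × (+€119 million) = +€98.77 million.
Expenditure multiplier = 1/(1 − c + m) = 1/(1 − 0.83 + 0.26) = 1/0.43 ≈ 2.326.
The transfer multiplier is c × k ≈ 1.93, so ΔY = k × (c·ΔTR) = (+€98.77 million) / 0.43 ≈ +€229.7 million.

+€229.7 million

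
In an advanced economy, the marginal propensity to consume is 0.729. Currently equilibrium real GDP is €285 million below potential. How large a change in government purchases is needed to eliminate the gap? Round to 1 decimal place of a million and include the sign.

Spending multiplier = 1/(1 − MPC) = 1/(1 − 0.729) = 1/0.271 ≈ 3.69.
Need ΔY = +€285 million, so ΔG = ΔY/k = (+€285 million) × 0.271 ≈ +€77.2 million.
The government should increase government purchases by €77.2 million.

+€77.2 million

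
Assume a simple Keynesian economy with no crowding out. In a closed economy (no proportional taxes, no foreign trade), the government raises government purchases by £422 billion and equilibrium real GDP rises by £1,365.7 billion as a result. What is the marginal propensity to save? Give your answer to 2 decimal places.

Implied spending multiplier k = ΔY/ΔG = 1,365.7/422 ≈ 3.2363.
Since k = 1/(1 − MPC), MPC = 1 − 1/k = 1 − ΔG/ΔY = 1 − 422/1,365.7 ≈ 0.69.
MPS = 1 − MPC = 0.31.

0.31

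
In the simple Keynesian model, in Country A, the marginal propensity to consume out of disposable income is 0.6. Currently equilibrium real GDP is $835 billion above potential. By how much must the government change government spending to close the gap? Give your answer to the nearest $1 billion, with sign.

Spending multiplier = 1/(1 − MPC) = 1/(1 − 0.6) = 1/0.4 = 2.5.
Need ΔY = −$835 billion, so ΔG = ΔY/k = (−$835 billion) × 0.4 = −$334 billion.
The government should cut government spending by $334 billion.

−$334 billion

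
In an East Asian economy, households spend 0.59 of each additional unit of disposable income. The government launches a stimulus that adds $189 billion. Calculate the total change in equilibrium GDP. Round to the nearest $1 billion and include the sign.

+$461 billion

Government-spending multiplier = 1/(1 − MPC) = 1/(1 − 0.59) = 1/0.41 ≈ 2.439.
ΔY = k × ΔG = (+$189 billion) / 0.41 ≈ +$461 billion.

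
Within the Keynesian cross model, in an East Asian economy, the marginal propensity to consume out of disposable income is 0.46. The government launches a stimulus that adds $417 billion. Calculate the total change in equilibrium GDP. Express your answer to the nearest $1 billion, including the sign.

+$772 billion

Expenditure multiplier = 1/(1 − MPC) = 1/(1 − 0.46) = 1/0.54 ≈ 1.852.
ΔY = k × ΔG = (+$417 billion) / 0.54 ≈ +$772 billion.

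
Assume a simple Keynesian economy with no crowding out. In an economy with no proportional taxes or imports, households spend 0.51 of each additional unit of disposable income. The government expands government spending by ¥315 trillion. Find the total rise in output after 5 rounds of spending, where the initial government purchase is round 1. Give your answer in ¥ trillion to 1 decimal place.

¥620.7 trillion

Round 1 adds ΔG = ¥315 trillion; each later round is MPC = 0.51 times the previous.
After 5 rounds: 315 + 160.65 + 81.9315 + 41.785065 + 21.31038315 = ΔG·(1 − c^5)/(1 − c) = 315 × (1 − 0.0345025251)/0.49 ≈ ¥620.7 trillion.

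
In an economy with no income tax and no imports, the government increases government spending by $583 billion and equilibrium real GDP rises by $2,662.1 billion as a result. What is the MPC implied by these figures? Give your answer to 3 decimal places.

0.781

Implied spending multiplier k = ΔY/ΔG = 2,662.1/583 ≈ 4.5662.
Since k = 1/(1 − MPC), MPC = 1 − 1/k = 1 − ΔG/ΔY = 1 − 583/2,662.1 ≈ 0.781.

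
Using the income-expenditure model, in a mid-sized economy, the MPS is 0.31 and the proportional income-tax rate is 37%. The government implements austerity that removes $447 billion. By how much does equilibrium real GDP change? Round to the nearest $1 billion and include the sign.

−$791 billion

MPC = 1 − MPS = 1 − 0.31 = 0.69.
Spending multiplier = 1/(1 − c(1−t)) = 1/(1 − 0.69×0.63) = 1/0.5653 ≈ 1.769.
ΔY = k × ΔG = (−$447 billion) / 0.5653 ≈ −$791 billion.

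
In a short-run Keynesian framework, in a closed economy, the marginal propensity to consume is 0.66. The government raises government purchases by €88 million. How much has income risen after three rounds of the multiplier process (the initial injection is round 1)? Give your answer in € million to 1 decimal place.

€184.4 million

Round 1 adds ΔG = €88 million; each later round is MPC = 0.66 times the previous.
After 3 rounds: 88 + 58.08 + 38.3328 = ΔG·(1 − c^3)/(1 − c) = 88 × (1 − 0.287496)/0.34 ≈ €184.4 million.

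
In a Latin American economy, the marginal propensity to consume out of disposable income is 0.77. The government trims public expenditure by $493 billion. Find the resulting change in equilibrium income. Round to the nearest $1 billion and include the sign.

−$2,143 billion

Government-spending multiplier = 1/(1 − MPC) = 1/(1 − 0.77) = 1/0.23 ≈ 4.348.
ΔY = k × ΔG = (−$493 billion) / 0.23 ≈ −$2,143 billion.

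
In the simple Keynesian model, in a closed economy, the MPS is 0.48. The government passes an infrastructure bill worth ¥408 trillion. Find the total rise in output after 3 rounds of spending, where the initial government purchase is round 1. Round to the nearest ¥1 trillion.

¥730 trillion

MPC = 1 − MPS = 1 − 0.48 = 0.52.
Round 1 adds ΔG = ¥408 trillion; each later round is MPC = 0.52 times the previous.
After 3 rounds: 408 + 212.16 + 110.3232 = ΔG·(1 − c^3)/(1 − c) = 408 × (1 − 0.140608)/0.48 ≈ ¥730 trillion.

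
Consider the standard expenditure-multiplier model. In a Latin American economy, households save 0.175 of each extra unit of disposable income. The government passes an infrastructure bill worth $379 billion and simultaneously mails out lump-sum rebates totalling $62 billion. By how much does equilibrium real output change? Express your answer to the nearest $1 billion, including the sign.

MPC = 1 − MPS = 1 − 0.175 = 0.825.
Expenditure multiplier = 1/(1 − MPC) = 1/(1 − 0.825) = 1/0.175 ≈ 5.714.
ΔG contributes k·ΔG = (+$379 billion) / 0.175 ≈ +$2,165.7 billion.
ΔT of −$62 billion changes first-round spending by −c·ΔT = +$51.15 billion, contributing k·(−c·ΔT) = (+$51.15 billion) / 0.175 ≈ +$292.3 billion.
Net ΔY = k(ΔG − c·ΔT) = (+$430.15 billion) / 0.175 = +$2,458 billion.

+$2,458 billion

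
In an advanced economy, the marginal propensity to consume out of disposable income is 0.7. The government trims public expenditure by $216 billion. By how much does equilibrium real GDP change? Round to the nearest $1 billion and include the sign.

Spending multiplier = 1/(1 − MPC) = 1/(1 − 0.7) = 1/0.3 ≈ 3.333.
ΔY = k × ΔG = (−$216 billion) / 0.3 = −$720 billion.

−$720 billion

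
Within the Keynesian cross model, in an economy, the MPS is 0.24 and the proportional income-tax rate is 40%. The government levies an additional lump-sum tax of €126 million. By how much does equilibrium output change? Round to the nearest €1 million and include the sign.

−€176 million

MPC = 1 − MPS = 1 − 0.24 = 0.76.
A lump-sum tax change of +€126 million shifts disposable income by −€126 million; first-round consumption changes by −c × ΔT = −0.76 × (+€126 million) = −€95.76 million.
Expenditure multiplier = 1/(1 − c(1−t)) = 1/(1 − 0.76×0.6) = 1/0.544 ≈ 1.838.
The tax multiplier is −c × k ≈ −1.397, so ΔY = k × (−c·ΔT) = (−€95.76 million) / 0.544 ≈ −€176 million.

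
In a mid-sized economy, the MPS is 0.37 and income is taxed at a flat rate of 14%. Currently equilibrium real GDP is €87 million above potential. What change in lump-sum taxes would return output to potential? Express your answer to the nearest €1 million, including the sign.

MPC = 1 − MPS = 1 − 0.37 = 0.63.
Spending multiplier = 1/(1 − c(1−t)) = 1/(1 − 0.63×0.86) = 1/0.4582 ≈ 2.182.
Tax multiplier = −c·k = −0.63/0.4582 ≈ −1.375. Need ΔY = −€87 million, so ΔT = ΔY/(−c·k) = −(−€87 million) × 0.4582 / 0.63 ≈ +€63 million.
The government should raise lump-sum taxes by €63 million.

+€63 million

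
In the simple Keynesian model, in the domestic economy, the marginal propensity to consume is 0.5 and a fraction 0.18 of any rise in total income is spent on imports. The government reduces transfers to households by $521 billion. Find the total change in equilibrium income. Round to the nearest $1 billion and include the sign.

−$383 billion

The transfer change shifts disposable income by −$521 billion, so first-round consumption changes by c·ΔTR = 0.5 × (−$521 billion) = −$260.5 billion.
Expenditure multiplier = 1/(1 − c + m) = 1/(1 − 0.5 + 0.18) = 1/0.68 ≈ 1.471.
The transfer multiplier is c × k ≈ 0.735, so ΔY = k × (c·ΔTR) = (−$260.5 billion) / 0.68 ≈ −$383 billion.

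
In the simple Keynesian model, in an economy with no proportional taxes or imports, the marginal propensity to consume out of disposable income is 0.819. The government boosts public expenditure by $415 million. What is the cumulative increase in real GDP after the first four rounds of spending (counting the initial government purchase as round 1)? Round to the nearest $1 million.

$1,261 million

Round 1 adds ΔG = $415 million; each later round is MPC = 0.819 times the previous.
After 4 rounds: 415 + 339.885 + 278.365815 + 227.981602485 = ΔG·(1 − c^4)/(1 − c) = 415 × (1 − 0.449920319121)/0.181 ≈ $1,261 million.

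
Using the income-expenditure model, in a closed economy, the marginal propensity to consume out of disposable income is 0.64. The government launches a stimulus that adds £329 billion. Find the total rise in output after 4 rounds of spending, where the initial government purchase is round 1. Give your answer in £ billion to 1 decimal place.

£760.6 billion

Round 1 adds ΔG = £329 billion; each later round is MPC = 0.64 times the previous.
After 4 rounds: 329 + 210.56 + 134.7584 + 86.245376 = ΔG·(1 − c^4)/(1 − c) = 329 × (1 − 0.16777216)/0.36 ≈ £760.6 billion.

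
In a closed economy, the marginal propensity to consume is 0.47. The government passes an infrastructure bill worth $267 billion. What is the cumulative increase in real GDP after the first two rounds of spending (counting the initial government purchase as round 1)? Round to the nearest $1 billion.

Round 1 adds ΔG = $267 billion; each later round is MPC = 0.47 times the previous.
After 2 rounds: 267 + 125.49 = ΔG·(1 − c^2)/(1 − c) = 267 × (1 − 0.2209)/0.53 ≈ $392 billion.

$392 billion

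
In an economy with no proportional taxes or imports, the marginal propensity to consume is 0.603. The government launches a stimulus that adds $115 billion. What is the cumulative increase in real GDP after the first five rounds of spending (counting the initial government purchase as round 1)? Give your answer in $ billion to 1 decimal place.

$266.6 billion

Round 1 adds ΔG = $115 billion; each later round is MPC = 0.603 times the previous.
After 5 rounds: 115 + 69.345 + 41.815035 + 25.214466105 + 15.204323061315 = ΔG·(1 − c^5)/(1 − c) = 115 × (1 − 0.079723537443243)/0.397 ≈ $266.6 billion.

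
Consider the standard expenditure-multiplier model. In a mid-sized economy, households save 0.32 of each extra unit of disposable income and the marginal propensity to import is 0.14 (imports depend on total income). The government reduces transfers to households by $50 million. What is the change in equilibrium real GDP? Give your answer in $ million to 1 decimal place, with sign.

MPC = 1 − MPS = 1 − 0.32 = 0.68.
The transfer change shifts disposable income by −$50 million, so first-round consumption changes by c·ΔTR = 0.68 × (−$50 million) = −$34 million.
Expenditure multiplier = 1/(1 − c + m) = 1/(1 − 0.68 + 0.14) = 1/0.46 ≈ 2.174.
The transfer multiplier is c × k ≈ 1.478, so ΔY = k × (c·ΔTR) = (−$34 million) / 0.46 ≈ −$73.9 million.

−$73.9 million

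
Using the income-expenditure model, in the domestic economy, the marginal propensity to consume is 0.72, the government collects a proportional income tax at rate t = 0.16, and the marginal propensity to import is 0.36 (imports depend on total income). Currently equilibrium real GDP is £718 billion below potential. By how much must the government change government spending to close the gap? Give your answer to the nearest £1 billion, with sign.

Spending multiplier = 1/(1 − c(1−t) + m) = 1/(1 − 0.72×0.84 + 0.36) = 1/0.7552 ≈ 1.324.
Need ΔY = +£718 billion, so ΔG = ΔY/k = (+£718 billion) × 0.7552 ≈ +£542 billion.
The government should increase government spending by £542 billion.

+£542 billion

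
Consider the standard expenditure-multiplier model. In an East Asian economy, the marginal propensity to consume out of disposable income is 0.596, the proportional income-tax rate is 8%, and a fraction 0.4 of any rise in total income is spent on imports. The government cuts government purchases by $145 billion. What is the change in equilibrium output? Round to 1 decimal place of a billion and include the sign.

Spending multiplier = 1/(1 − c(1−t) + m) = 1/(1 − 0.596×0.92 + 0.4) = 1/0.85168 ≈ 1.174.
ΔY = k × ΔG = (−$145 billion) / 0.85168 ≈ −$170.3 billion.

−$170.3 billion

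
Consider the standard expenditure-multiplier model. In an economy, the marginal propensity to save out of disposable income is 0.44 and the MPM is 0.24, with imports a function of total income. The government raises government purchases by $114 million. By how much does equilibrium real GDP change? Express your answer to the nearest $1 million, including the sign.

MPC = 1 − MPS = 1 − 0.44 = 0.56.
Government-spending multiplier = 1/(1 − c + m) = 1/(1 − 0.56 + 0.24) = 1/0.68 ≈ 1.471.
ΔY = k × ΔG = (+$114 million) / 0.68 ≈ +$168 million.

+$168 million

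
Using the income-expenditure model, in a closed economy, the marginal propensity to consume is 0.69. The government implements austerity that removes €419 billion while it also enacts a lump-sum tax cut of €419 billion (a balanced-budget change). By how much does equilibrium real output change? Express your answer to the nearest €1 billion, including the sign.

Expenditure multiplier = 1/(1 − MPC) = 1/(1 − 0.69) = 1/0.31 ≈ 3.226.
ΔG contributes k·ΔG = (−€419 billion) / 0.31 ≈ −€1,351.6 billion.
ΔT of −€419 billion changes first-round spending by −c·ΔT = +€289.11 billion, contributing k·(−c·ΔT) = (+€289.11 billion) / 0.31 ≈ +€932.6 billion.
With ΔG = ΔT and no other leakages, the balanced-budget multiplier is 1, so ΔY = ΔG = −€419 billion.

−€419 billion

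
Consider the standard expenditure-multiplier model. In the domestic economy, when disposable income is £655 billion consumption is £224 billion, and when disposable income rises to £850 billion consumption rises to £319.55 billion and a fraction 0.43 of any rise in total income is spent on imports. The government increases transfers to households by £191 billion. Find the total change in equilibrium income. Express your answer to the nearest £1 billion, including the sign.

+£100 billion

MPC = ΔC/ΔYd = (319.55 − 224)/(850 − 655) = 95.55/195 = 0.49.
The transfer change shifts disposable income by +£191 billion, so first-round consumption changes by c·ΔTR = 0.49 × (+£191 billion) = +£93.59 billion.
Expenditure multiplier = 1/(1 − c + m) = 1/(1 − 0.49 + 0.43) = 1/0.94 ≈ 1.064.
The transfer multiplier is c × k ≈ 0.521, so ΔY = k × (c·ΔTR) = (+£93.59 billion) / 0.94 ≈ +£100 billion.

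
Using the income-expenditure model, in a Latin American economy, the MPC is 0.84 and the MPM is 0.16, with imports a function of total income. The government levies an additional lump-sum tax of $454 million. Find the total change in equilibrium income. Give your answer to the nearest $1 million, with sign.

A lump-sum tax change of +$454 million shifts disposable income by −$454 million; first-round consumption changes by −c × ΔT = −0.84 × (+$454 million) = −$381.36 million.
Expenditure multiplier = 1/(1 − c + m) = 1/(1 − 0.84 + 0.16) = 1/0.32 = 3.125.
The tax multiplier is −c × k = −2.625, so ΔY = k × (−c·ΔT) = (−$381.36 million) / 0.32 ≈ −$1,192 million.

−$1,192 million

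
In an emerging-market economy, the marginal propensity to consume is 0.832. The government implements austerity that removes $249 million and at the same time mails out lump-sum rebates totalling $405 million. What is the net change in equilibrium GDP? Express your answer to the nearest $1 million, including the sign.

Expenditure multiplier = 1/(1 − MPC) = 1/(1 − 0.832) = 1/0.168 ≈ 5.952.
ΔG contributes k·ΔG = (−$249 million) / 0.168 ≈ −$1,482.1 million.
ΔT of −$405 million changes first-round spending by −c·ΔT = +$336.96 million, contributing k·(−c·ΔT) = (+$336.96 million) / 0.168 ≈ +$2,005.7 million.
Net ΔY = k(ΔG − c·ΔT) = (+$87.96 million) / 0.168 ≈ +$524 million.

+$524 million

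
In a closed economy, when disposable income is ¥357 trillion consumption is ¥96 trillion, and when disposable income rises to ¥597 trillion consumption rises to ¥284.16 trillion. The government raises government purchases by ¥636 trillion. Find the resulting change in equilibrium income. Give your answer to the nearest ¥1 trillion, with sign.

+¥2,944 trillion

MPC = ΔC/ΔYd = (284.16 − 96)/(597 − 357) = 188.16/240 = 0.784.
Spending multiplier = 1/(1 − MPC) = 1/(1 − 0.784) = 1/0.216 ≈ 4.63.
ΔY = k × ΔG = (+¥636 trillion) / 0.216 ≈ +¥2,944 trillion.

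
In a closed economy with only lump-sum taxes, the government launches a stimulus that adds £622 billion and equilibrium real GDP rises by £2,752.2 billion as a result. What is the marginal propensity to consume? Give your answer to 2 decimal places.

Implied spending multiplier k = ΔY/ΔG = 2,752.2/622 ≈ 4.4248.
Since k = 1/(1 − MPC), MPC = 1 − 1/k = 1 − ΔG/ΔY = 1 − 622/2,752.2 ≈ 0.77.

0.77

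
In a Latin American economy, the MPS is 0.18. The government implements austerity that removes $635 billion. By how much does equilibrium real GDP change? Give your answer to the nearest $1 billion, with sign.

−$3,528 billion

MPC = 1 − MPS = 1 − 0.18 = 0.82.
Spending multiplier = 1/(1 − MPC) = 1/(1 − 0.82) = 1/0.18 ≈ 5.556.
ΔY = k × ΔG = (−$635 billion) / 0.18 ≈ −$3,528 billion.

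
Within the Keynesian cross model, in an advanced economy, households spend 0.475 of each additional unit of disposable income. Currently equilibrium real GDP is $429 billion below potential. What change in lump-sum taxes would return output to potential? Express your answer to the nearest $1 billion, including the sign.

Spending multiplier = 1/(1 − MPC) = 1/(1 − 0.475) = 1/0.525 ≈ 1.905.
Tax multiplier = −c·k = −0.475/0.525 ≈ −0.905. Need ΔY = +$429 billion, so ΔT = ΔY/(−c·k) = −(+$429 billion) × 0.525 / 0.475 ≈ −$474 billion.
The government should cut lump-sum taxes by $474 billion.

−$474 billion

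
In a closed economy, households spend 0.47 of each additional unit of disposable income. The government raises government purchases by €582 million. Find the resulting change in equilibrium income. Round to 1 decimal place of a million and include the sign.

+€1,098.1 million

Spending multiplier = 1/(1 − MPC) = 1/(1 − 0.47) = 1/0.53 ≈ 1.887.
ΔY = k × ΔG = (+€582 million) / 0.53 ≈ +€1,098.1 million.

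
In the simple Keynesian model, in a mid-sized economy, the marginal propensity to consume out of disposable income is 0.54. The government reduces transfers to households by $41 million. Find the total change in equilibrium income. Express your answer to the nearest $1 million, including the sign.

−$48 million

The transfer change shifts disposable income by −$41 million, so first-round consumption changes by c·ΔTR = 0.54 × (−$41 million) = −$22.14 million.
Expenditure multiplier = 1/(1 − MPC) = 1/(1 − 0.54) = 1/0.46 ≈ 2.174.
The transfer multiplier is c × k ≈ 1.174, so ΔY = k × (c·ΔTR) = (−$22.14 million) / 0.46 ≈ −$48 million.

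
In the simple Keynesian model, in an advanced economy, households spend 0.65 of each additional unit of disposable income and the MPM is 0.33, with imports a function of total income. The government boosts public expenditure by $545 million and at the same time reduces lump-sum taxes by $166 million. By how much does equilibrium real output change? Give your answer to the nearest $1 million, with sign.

Expenditure multiplier = 1/(1 − c + m) = 1/(1 − 0.65 + 0.33) = 1/0.68 ≈ 1.471.
ΔG contributes k·ΔG = (+$545 million) / 0.68 ≈ +$801.5 million.
ΔT of −$166 million changes first-round spending by −c·ΔT = +$107.9 million, contributing k·(−c·ΔT) = (+$107.9 million) / 0.68 ≈ +$158.7 million.
Net ΔY = k(ΔG − c·ΔT) = (+$652.9 million) / 0.68 ≈ +$960 million.

+$960 million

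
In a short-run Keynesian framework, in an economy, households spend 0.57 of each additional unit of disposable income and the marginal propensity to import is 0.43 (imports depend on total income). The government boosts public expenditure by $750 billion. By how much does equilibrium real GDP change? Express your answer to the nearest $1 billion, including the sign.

Expenditure multiplier = 1/(1 − c + m) = 1/(1 − 0.57 + 0.43) = 1/0.86 ≈ 1.163.
ΔY = k × ΔG = (+$750 billion) / 0.86 ≈ +$872 billion.

+$872 billion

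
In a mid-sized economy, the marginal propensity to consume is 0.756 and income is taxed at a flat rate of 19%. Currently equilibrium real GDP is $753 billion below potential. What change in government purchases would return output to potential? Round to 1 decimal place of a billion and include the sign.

+$291.9 billion

Spending multiplier = 1/(1 − c(1−t)) = 1/(1 − 0.756×0.81) = 1/0.38764 ≈ 2.58.
Need ΔY = +$753 billion, so ΔG = ΔY/k = (+$753 billion) × 0.38764 ≈ +$291.9 billion.
The government should increase government purchases by $291.9 billion.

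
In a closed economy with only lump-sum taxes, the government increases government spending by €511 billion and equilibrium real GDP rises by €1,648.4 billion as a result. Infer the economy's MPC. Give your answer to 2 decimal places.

Implied spending multiplier k = ΔY/ΔG = 1,648.4/511 ≈ 3.2258.
Since k = 1/(1 − MPC), MPC = 1 − 1/k = 1 − ΔG/ΔY = 1 − 511/1,648.4 ≈ 0.69.

0.69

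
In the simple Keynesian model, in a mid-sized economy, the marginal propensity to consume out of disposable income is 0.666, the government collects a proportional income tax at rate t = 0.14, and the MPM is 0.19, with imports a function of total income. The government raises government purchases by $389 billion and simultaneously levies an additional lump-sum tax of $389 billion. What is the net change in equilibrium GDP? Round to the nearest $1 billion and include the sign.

Expenditure multiplier = 1/(1 − c(1−t) + m) = 1/(1 − 0.666×0.86 + 0.19) = 1/0.61724 ≈ 1.62.
ΔG contributes k·ΔG = (+$389 billion) / 0.61724 ≈ +$630.2 billion.
ΔT of +$389 billion changes first-round spending by −c·ΔT = −$259.074 billion, contributing k·(−c·ΔT) = (−$259.074 billion) / 0.61724 ≈ −$419.7 billion.
Net ΔY = k(ΔG − c·ΔT) = (+$129.926 billion) / 0.61724 ≈ +$210 billion.

+$210 billion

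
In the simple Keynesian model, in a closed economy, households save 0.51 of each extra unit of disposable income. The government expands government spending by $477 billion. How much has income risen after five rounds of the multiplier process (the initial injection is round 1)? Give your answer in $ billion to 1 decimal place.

$908.9 billion

MPC = 1 − MPS = 1 − 0.51 = 0.49.
Round 1 adds ΔG = $477 billion; each later round is MPC = 0.49 times the previous.
After 5 rounds: 477 + 233.73 + 114.5277 + 56.118573 + 27.49810077 = ΔG·(1 − c^5)/(1 − c) = 477 × (1 − 0.0282475249)/0.51 ≈ $908.9 billion.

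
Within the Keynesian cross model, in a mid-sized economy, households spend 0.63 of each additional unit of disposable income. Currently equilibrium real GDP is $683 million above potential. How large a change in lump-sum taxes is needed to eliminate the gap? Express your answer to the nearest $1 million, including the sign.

Spending multiplier = 1/(1 − MPC) = 1/(1 − 0.63) = 1/0.37 ≈ 2.703.
Tax multiplier = −c·k = −0.63/0.37 ≈ −1.703. Need ΔY = −$683 million, so ΔT = ΔY/(−c·k) = −(−$683 million) × 0.37 / 0.63 ≈ +$401 million.
The government should raise lump-sum taxes by $401 million.

+$401 million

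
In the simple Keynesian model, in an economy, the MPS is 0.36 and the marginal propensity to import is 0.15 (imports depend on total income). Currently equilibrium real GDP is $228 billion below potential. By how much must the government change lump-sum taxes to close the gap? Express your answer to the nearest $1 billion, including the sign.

−$182 billion

MPC = 1 − MPS = 1 − 0.36 = 0.64.
Spending multiplier = 1/(1 − c + m) = 1/(1 − 0.64 + 0.15) = 1/0.51 ≈ 1.961.
Tax multiplier = −c·k = −0.64/0.51 ≈ −1.255. Need ΔY = +$228 billion, so ΔT = ΔY/(−c·k) = −(+$228 billion) × 0.51 / 0.64 ≈ −$182 billion.
The government should cut lump-sum taxes by $182 billion.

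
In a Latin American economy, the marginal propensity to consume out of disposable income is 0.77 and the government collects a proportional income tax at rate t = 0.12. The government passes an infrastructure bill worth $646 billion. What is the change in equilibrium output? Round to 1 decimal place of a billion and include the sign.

Government-spending multiplier = 1/(1 − c(1−t)) = 1/(1 − 0.77×0.88) = 1/0.3224 ≈ 3.102.
ΔY = k × ΔG = (+$646 billion) / 0.3224 ≈ +$2,003.7 billion.

+$2,003.7 billion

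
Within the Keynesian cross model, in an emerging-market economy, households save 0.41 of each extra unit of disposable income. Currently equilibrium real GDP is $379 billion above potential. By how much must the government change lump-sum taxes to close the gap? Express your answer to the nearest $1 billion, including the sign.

MPC = 1 − MPS = 1 − 0.41 = 0.59.
Spending multiplier = 1/(1 − MPC) = 1/(1 − 0.59) = 1/0.41 ≈ 2.439.
Tax multiplier = −c·k = −0.59/0.41 ≈ −1.439. Need ΔY = −$379 billion, so ΔT = ΔY/(−c·k) = −(−$379 billion) × 0.41 / 0.59 ≈ +$263 billion.
The government should raise lump-sum taxes by $263 billion.

+$263 billion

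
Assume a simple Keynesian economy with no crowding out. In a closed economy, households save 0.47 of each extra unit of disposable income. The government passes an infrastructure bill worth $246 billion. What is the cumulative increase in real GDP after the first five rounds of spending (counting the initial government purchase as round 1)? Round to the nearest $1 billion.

$502 billion

MPC = 1 − MPS = 1 − 0.47 = 0.53.
Round 1 adds ΔG = $246 billion; each later round is MPC = 0.53 times the previous.
After 5 rounds: 246 + 130.38 + 69.1014 + 36.623742 + 19.41058326 = ΔG·(1 − c^5)/(1 − c) = 246 × (1 − 0.0418195493)/0.47 ≈ $502 billion.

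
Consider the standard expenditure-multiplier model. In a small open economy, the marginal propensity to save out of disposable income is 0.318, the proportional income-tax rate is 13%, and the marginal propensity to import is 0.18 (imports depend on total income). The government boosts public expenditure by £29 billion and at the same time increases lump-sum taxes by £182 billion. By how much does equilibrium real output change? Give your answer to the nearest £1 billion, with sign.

−£162 billion

MPC = 1 − MPS = 1 − 0.318 = 0.682.
Expenditure multiplier = 1/(1 − c(1−t) + m) = 1/(1 − 0.682×0.87 + 0.18) = 1/0.58666 ≈ 1.705.
ΔG contributes k·ΔG = (+£29 billion) / 0.58666 ≈ +£49.4 billion.
ΔT of +£182 billion changes first-round spending by −c·ΔT = −£124.124 billion, contributing k·(−c·ΔT) = (−£124.124 billion) / 0.58666 ≈ −£211.6 billion.
Net ΔY = k(ΔG − c·ΔT) = (−£95.124 billion) / 0.58666 ≈ −£162 billion.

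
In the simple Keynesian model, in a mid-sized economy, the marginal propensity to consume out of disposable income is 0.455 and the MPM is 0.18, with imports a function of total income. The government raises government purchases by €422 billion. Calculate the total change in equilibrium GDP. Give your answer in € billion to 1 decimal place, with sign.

Spending multiplier = 1/(1 − c + m) = 1/(1 − 0.455 + 0.18) = 1/0.725 ≈ 1.379.
ΔY = k × ΔG = (+€422 billion) / 0.725 ≈ +€582.1 billion.

+€582.1 billion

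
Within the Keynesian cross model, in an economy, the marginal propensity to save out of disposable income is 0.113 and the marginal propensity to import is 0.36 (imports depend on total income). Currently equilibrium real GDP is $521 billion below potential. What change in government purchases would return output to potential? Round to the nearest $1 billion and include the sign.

MPC = 1 − MPS = 1 − 0.113 = 0.887.
Spending multiplier = 1/(1 − c + m) = 1/(1 − 0.887 + 0.36) = 1/0.473 ≈ 2.114.
Need ΔY = +$521 billion, so ΔG = ΔY/k = (+$521 billion) × 0.473 ≈ +$246 billion.
The government should increase government purchases by $246 billion.

+$246 billion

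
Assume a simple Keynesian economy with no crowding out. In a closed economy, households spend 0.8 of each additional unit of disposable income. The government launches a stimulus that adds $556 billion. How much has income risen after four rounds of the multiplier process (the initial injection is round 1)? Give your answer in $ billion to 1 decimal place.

$1,641.3 billion

Round 1 adds ΔG = $556 billion; each later round is MPC = 0.8 times the previous.
After 4 rounds: 556 + 444.8 + 355.84 + 284.672 = ΔG·(1 − c^4)/(1 − c) = 556 × (1 − 0.4096)/0.2 ≈ $1,641.3 billion.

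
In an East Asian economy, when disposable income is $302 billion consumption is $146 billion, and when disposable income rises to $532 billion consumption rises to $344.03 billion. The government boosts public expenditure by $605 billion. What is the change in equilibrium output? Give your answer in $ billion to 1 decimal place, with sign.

MPC = ΔC/ΔYd = (344.03 − 146)/(532 − 302) = 198.03/230 = 0.861.
Expenditure multiplier = 1/(1 − MPC) = 1/(1 − 0.861) = 1/0.139 ≈ 7.194.
ΔY = k × ΔG = (+$605 billion) / 0.139 ≈ +$4,352.5 billion.

+$4,352.5 billion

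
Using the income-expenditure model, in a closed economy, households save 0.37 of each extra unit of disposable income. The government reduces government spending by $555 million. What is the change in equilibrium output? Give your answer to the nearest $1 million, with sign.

MPC = 1 − MPS = 1 − 0.37 = 0.63.
Spending multiplier = 1/(1 − MPC) = 1/(1 − 0.63) = 1/0.37 ≈ 2.703.
ΔY = k × ΔG = (−$555 million) / 0.37 = −$1,500 million.

−$1,500 million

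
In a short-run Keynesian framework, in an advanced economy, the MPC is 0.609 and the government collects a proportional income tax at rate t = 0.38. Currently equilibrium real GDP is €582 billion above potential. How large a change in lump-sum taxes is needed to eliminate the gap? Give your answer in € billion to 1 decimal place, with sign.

Spending multiplier = 1/(1 − c(1−t)) = 1/(1 − 0.609×0.62) = 1/0.62242 ≈ 1.607.
Tax multiplier = −c·k = −0.609/0.62242 ≈ −0.978. Need ΔY = −€582 billion, so ΔT = ΔY/(−c·k) = −(−€582 billion) × 0.62242 / 0.609 ≈ +€594.8 billion.
The government should raise lump-sum taxes by €594.8 billion.

+€594.8 billion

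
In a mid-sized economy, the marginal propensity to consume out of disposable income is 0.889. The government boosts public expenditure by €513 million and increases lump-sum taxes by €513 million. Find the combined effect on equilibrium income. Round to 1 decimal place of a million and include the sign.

+€513.0 million

Expenditure multiplier = 1/(1 − MPC) = 1/(1 − 0.889) = 1/0.111 ≈ 9.009.
ΔG contributes k·ΔG = (+€513 million) / 0.111 ≈ +€4,621.6 million.
ΔT of +€513 million changes first-round spending by −c·ΔT = −€456.057 million, contributing k·(−c·ΔT) = (−€456.057 million) / 0.111 ≈ −€4,108.6 million.
With ΔG = ΔT and no other leakages, the balanced-budget multiplier is 1, so ΔY = ΔG = +€513 million.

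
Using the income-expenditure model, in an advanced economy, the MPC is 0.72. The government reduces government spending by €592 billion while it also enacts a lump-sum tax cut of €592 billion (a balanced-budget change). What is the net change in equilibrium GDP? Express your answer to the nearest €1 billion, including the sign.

Expenditure multiplier = 1/(1 − MPC) = 1/(1 − 0.72) = 1/0.28 ≈ 3.571.
ΔG contributes k·ΔG = (−€592 billion) / 0.28 ≈ −€2,114.3 billion.
ΔT of −€592 billion changes first-round spending by −c·ΔT = +€426.24 billion, contributing k·(−c·ΔT) = (+€426.24 billion) / 0.28 ≈ +€1,522.3 billion.
With ΔG = ΔT and no other leakages, the balanced-budget multiplier is 1, so ΔY = ΔG = −€592 billion.

−€592 billion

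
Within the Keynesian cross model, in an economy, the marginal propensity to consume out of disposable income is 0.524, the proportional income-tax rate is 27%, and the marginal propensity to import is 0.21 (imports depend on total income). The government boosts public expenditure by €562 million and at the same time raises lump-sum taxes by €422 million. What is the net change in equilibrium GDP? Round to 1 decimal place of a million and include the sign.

+€411.9 million

Expenditure multiplier = 1/(1 − c(1−t) + m) = 1/(1 − 0.524×0.73 + 0.21) = 1/0.82748 ≈ 1.208.
ΔG contributes k·ΔG = (+€562 million) / 0.82748 ≈ +€679.2 million.
ΔT of +€422 million changes first-round spending by −c·ΔT = −€221.128 million, contributing k·(−c·ΔT) = (−€221.128 million) / 0.82748 ≈ −€267.2 million.
Net ΔY = k(ΔG − c·ΔT) = (+€340.872 million) / 0.82748 ≈ +€411.9 million.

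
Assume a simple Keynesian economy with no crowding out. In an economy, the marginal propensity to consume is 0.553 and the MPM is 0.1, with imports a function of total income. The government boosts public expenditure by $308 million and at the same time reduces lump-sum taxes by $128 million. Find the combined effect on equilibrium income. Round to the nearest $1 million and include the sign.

+$692 million

Expenditure multiplier = 1/(1 − c + m) = 1/(1 − 0.553 + 0.1) = 1/0.547 ≈ 1.828.
ΔG contributes k·ΔG = (+$308 million) / 0.547 ≈ +$563.1 million.
ΔT of −$128 million changes first-round spending by −c·ΔT = +$70.784 million, contributing k·(−c·ΔT) = (+$70.784 million) / 0.547 ≈ +$129.4 million.
Net ΔY = k(ΔG − c·ΔT) = (+$378.784 million) / 0.547 ≈ +$692 million.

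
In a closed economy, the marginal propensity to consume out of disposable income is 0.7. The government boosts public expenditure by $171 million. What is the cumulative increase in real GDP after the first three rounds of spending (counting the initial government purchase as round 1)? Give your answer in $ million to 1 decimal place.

Round 1 adds ΔG = $171 million; each later round is MPC = 0.7 times the previous.
After 3 rounds: 171 + 119.7 + 83.79 = ΔG·(1 − c^3)/(1 − c) = 171 × (1 − 0.343)/0.3 ≈ $374.5 million.

$374.5 million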